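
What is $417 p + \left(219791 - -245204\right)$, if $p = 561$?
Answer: $698932$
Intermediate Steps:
$417 p + \left(219791 - -245204\right) = 417 \cdot 561 + \left(219791 - -245204\right) = 233937 + \left(219791 + 245204\right) = 233937 + 464995 = 698932$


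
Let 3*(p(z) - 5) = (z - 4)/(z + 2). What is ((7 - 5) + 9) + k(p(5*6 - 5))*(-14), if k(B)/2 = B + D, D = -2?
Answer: -2167/27 ≈ -80.259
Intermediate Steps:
p(z) = 5 + (-4 + z)/(3*(2 + z)) (p(z) = 5 + ((z - 4)/(z + 2))/3 = 5 + ((-4 + z)/(2 + z))/3 = 5 + (-4 + z)/(3*(2 + z)))
k(B) = -4 + 2*B (k(B) = 2*(B - 2) = 2*(-2 + B) = -4 + 2*B)
((7 - 5) + 9) + k(p(5*6 - 5))*(-14) = ((7 - 5) + 9) + (-4 + 2*(2*(13 + 8*(5*6 - 5))/(3*(2 + (5*6 - 5)))))*(-14) = (2 + 9) + (-4 + 2*(2*(13 + 8*(30 - 5))/(3*(2 + (30 - 5)))))*(-14) = 11 + (-4 + 2*(2*(13 + 8*25)/(3*(2 + 25))))*(-14) = 11 + (-4 + 2*((2/3)*(13 + 200)/27))*(-14) = 11 + (-4 + 2*((2/3)*(1/27)*213))*(-14) = 11 + (-4 + 2*(142/27))*(-14) = 11 + (-4 + 284/27)*(-14) = 11 + (176/27)*(-14) = 11 - 2464/27 = -2167/27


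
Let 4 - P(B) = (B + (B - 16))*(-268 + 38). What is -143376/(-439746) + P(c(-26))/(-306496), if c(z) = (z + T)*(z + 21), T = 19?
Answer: 801682629/2807924792 ≈ 0.28551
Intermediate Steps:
c(z) = (19 + z)*(21 + z) (c(z) = (z + 19)*(z + 21) = (19 + z)*(21 + z))
P(B) = -3676 + 460*B (P(B) = 4 - (B + (B - 16))*(-268 + 38) = 4 - (B + (-16 + B))*(-230) = 4 - (-16 + 2*B)*(-230) = 4 - (3680 - 460*B) = 4 + (-3680 + 460*B) = -3676 + 460*B)
-143376/(-439746) + P(c(-26))/(-306496) = -143376/(-439746) + (-3676 + 460*(399 + (-26)**2 + 40*(-26)))/(-306496) = -143376*(-1/439746) + (-3676 + 460*(399 + 676 - 1040))*(-1/306496) = 23896/73291 + (-3676 + 460*35)*(-1/306496) = 23896/73291 + (-3676 + 16100)*(-1/306496) = 23896/73291 + 12424*(-1/306496) = 23896/73291 - 1553/38312 = 801682629/2807924792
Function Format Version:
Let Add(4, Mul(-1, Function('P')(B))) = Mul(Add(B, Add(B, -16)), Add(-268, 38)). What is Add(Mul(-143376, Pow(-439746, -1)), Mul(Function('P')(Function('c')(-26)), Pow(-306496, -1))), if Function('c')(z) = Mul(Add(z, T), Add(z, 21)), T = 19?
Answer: Rational(801682629, 2807924792) ≈ 0.28551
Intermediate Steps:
Function('c')(z) = Mul(Add(19, z), Add(21, z)) (Function('c')(z) = Mul(Add(z, 19), Add(z, 21)) = Mul(Add(19, z), Add(21, z)))
Function('P')(B) = Add(-3676, Mul(460, B)) (Function('P')(B) = Add(4, Mul(-1, Mul(Add(B, Add(B, -16)), Add(-268, 38)))) = Add(4, Mul(-1, Mul(Add(B, Add(-16, B)), -230))) = Add(4, Mul(-1, Mul(Add(-16, Mul(2, B)), -230))) = Add(4, Mul(-1, Add(3680, Mul(-460, B)))) = Add(4, Add(-3680, Mul(460, B))) = Add(-3676, Mul(460, B)))
Add(Mul(-143376, Pow(-439746, -1)), Mul(Function('P')(Function('c')(-26)), Pow(-306496, -1))) = Add(Mul(-143376, Pow(-439746, -1)), Mul(Add(-3676, Mul(460, Add(399, Pow(-26, 2), Mul(40, -26)))), Pow(-306496, -1))) = Add(Mul(-143376, Rational(-1, 439746)), Mul(Add(-3676, Mul(460, Add(399, 676, -1040))), Rational(-1, 306496))) = Add(Rational(23896, 73291), Mul(Add(-3676, Mul(460, 35)), Rational(-1, 306496))) = Add(Rational(23896, 73291), Mul(Add(-3676, 16100), Rational(-1, 306496))) = Add(Rational(23896, 73291), Mul(12424, Rational(-1, 306496))) = Add(Rational(23896, 73291), Rational(-1553, 38312)) = Rational(801682629, 2807924792)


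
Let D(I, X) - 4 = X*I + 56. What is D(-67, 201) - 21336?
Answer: -34743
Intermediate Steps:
D(I, X) = 60 + I*X (D(I, X) = 4 + (X*I + 56) = 4 + (I*X + 56) = 4 + (56 + I*X) = 60 + I*X)
D(-67, 201) - 21336 = (60 - 67*201) - 21336 = (60 - 13467) - 21336 = -13407 - 21336 = -34743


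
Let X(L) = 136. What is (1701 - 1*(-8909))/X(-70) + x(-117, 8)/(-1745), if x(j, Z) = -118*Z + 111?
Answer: 9313869/118660 ≈ 78.492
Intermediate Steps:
x(j, Z) = 111 - 118*Z
(1701 - 1*(-8909))/X(-70) + x(-117, 8)/(-1745) = (1701 - 1*(-8909))/136 + (111 - 118*8)/(-1745) = (1701 + 8909)*(1/136) + (111 - 944)*(-1/1745) = 10610*(1/136) - 833*(-1/1745) = 5305/68 + 833/1745 = 9313869/118660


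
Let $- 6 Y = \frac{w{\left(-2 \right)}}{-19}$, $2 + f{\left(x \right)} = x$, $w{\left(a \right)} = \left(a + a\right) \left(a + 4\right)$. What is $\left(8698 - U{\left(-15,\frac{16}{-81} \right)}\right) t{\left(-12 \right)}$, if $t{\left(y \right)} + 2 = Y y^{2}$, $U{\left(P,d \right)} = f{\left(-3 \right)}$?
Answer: $- \frac{2001690}{19} \approx -1.0535 \cdot 10^{5}$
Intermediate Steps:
$w{\left(a \right)} = 2 a \left(4 + a\right)$
$f{\left(x \right)} = -2 + x$
$Y = - \frac{4}{57}$ ($Y = - \frac{2 \left(-2\right) \left(4 - 2\right) \frac{1}{-19}}{6} = - \frac{2 \left(-2\right) 2 \left(- \frac{1}{19}\right)}{6} = - \frac{\left(-8\right) \left(- \frac{1}{19}\right)}{6} = \left(- \frac{1}{6}\right) \frac{8}{19} = - \frac{4}{57} \approx -0.070175$)
$U{\left(P,d \right)} = -5$ ($U{\left(P,d \right)} = -2 - 3 = -5$)
$t{\left(y \right)} = -2 - \frac{4 y^{2}}{57}$
$\left(8698 - U{\left(-15,\frac{16}{-81} \right)}\right) t{\left(-12 \right)} = \left(8698 - -5\right) \left(-2 - \frac{4 \left(-12\right)^{2}}{57}\right) = \left(8698 + 5\right) \left(-2 - \frac{192}{19}\right) = 8703 \left(-2 - \frac{192}{19}\right) = 8703 \left(- \frac{230}{19}\right) = - \frac{2001690}{19}$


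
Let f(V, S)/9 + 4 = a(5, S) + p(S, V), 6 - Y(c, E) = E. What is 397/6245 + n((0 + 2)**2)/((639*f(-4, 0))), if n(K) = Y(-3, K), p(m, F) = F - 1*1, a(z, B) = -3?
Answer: 13692637/215489970 ≈ 0.063542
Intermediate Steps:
Y(c, E) = 6 - E
p(m, F) = -1 + F (p(m, F) = F - 1 = -1 + F)
f(V, S) = -72 + 9*V (f(V, S) = -36 + 9*(-3 + (-1 + V)) = -36 + 9*(-4 + V) = -36 + (-36 + 9*V) = -72 + 9*V)
n(K) = 6 - K
397/6245 + n((0 + 2)**2)/((639*f(-4, 0))) = 397/6245 + (6 - (0 + 2)**2)/((639*(-72 + 9*(-4)))) = 397*(1/6245) + (6 - 1*2**2)/((639*(-72 - 36))) = 397/6245 + (6 - 1*4)/((639*(-108))) = 397/6245 + (6 - 4)/(-69012) = 397/6245 + 2*(-1/69012) = 397/6245 - 1/34506 = 13692637/215489970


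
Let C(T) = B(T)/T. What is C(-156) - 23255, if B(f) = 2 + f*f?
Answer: -1826059/78 ≈ -23411.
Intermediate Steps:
B(f) = 2 + f**2
C(T) = (2 + T**2)/T
C(-156) - 23255 = (-156 + 2/(-156)) - 23255 = (-156 + 2*(-1/156)) - 23255 = (-156 - 1/78) - 23255 = -12169/78 - 23255 = -1826059/78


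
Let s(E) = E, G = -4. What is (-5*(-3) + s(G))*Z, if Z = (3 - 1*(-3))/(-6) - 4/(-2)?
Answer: 11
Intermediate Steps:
Z = 1 (Z = (3 + 3)*(-⅙) - 4*(-½) = 6*(-⅙) + 2 = -1 + 2 = 1)
(-5*(-3) + s(G))*Z = (-5*(-3) - 4)*1 = (15 - 4)*1 = 11*1 = 11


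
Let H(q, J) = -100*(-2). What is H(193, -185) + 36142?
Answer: 36342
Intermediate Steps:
H(q, J) = 200
H(193, -185) + 36142 = 200 + 36142 = 36342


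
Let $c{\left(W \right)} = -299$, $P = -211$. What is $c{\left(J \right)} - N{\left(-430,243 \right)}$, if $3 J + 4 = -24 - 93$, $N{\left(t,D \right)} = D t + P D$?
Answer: $155464$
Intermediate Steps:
$N{\left(t,D \right)} = - 211 D + D t$ ($N{\left(t,D \right)} = D t - 211 D = - 211 D + D t$)
$J = - \frac{121}{3}$ ($J = - \frac{4}{3} + \frac{-24 - 93}{3} = - \frac{4}{3} + \frac{1}{3} \left(-117\right) = - \frac{4}{3} - 39 = - \frac{121}{3} \approx -40.333$)
$c{\left(J \right)} - N{\left(-430,243 \right)} = -299 - 243 \left(-211 - 430\right) = -299 - 243 \left(-641\right) = -299 - -155763 = -299 + 155763 = 155464$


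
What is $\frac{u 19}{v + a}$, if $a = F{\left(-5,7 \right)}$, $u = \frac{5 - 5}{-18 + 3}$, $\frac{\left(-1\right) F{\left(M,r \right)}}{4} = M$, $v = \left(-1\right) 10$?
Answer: $0$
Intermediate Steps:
$v = -10$
$F{\left(M,r \right)} = - 4 M$
$u = 0$ ($u = \frac{0}{-15} = 0 \left(- \frac{1}{15}\right) = 0$)
$a = 20$ ($a = \left(-4\right) \left(-5\right) = 20$)
$\frac{u 19}{v + a} = \frac{0 \cdot 19}{-10 + 20} = \frac{0}{10} = 0 \cdot \frac{1}{10} = 0$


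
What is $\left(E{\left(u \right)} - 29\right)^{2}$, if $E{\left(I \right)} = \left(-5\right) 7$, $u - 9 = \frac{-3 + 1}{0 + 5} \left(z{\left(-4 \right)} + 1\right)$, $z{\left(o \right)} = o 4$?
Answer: $4096$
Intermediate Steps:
$z{\left(o \right)} = 4 o$
$u = 15$ ($u = 9 + \frac{-3 + 1}{0 + 5} \left(4 \left(-4\right) + 1\right) = 9 + - \frac{2}{5} \left(-16 + 1\right) = 9 + \left(-2\right) \frac{1}{5} \left(-15\right) = 9 - -6 = 9 + 6 = 15$)
$E{\left(I \right)} = -35$
$\left(E{\left(u \right)} - 29\right)^{2} = \left(-35 - 29\right)^{2} = \left(-64\right)^{2} = 4096$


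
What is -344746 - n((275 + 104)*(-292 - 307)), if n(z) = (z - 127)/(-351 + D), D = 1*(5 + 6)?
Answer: -29360197/85 ≈ -3.4541e+5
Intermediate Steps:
D = 11 (D = 1*11 = 11)
n(z) = 127/340 - z/340 (n(z) = (z - 127)/(-351 + 11) = (-127 + z)/(-340) = (-127 + z)*(-1/340) = 127/340 - z/340)
-344746 - n((275 + 104)*(-292 - 307)) = -344746 - (127/340 - (275 + 104)*(-292 - 307)/340) = -344746 - (127/340 - 379*(-599)/340) = -344746 - (127/340 - 1/340*(-227021)) = -344746 - (127/340 + 227021/340) = -344746 - 1*56787/85 = -344746 - 56787/85 = -29360197/85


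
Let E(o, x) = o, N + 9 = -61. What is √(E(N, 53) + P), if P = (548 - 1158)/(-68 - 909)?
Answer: 2*I*√16555265/977 ≈ 8.3292*I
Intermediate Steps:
N = -70 (N = -9 - 61 = -70)
P = 610/977 (P = -610/(-977) = -610*(-1/977) = 610/977 ≈ 0.62436)
√(E(N, 53) + P) = √(-70 + 610/977) = √(-67780/977) = 2*I*√16555265/977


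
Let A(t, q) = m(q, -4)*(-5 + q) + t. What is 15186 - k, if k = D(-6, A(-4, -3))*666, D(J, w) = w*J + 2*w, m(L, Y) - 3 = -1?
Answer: -38094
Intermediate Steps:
m(L, Y) = 2 (m(L, Y) = 3 - 1 = 2)
A(t, q) = -10 + t + 2*q (A(t, q) = 2*(-5 + q) + t = (-10 + 2*q) + t = -10 + t + 2*q)
D(J, w) = 2*w + J*w (D(J, w) = J*w + 2*w = 2*w + J*w)
k = 53280 (k = ((-10 - 4 + 2*(-3))*(2 - 6))*666 = ((-10 - 4 - 6)*(-4))*666 = -20*(-4)*666 = 80*666 = 53280)
15186 - k = 15186 - 1*53280 = 15186 - 53280 = -38094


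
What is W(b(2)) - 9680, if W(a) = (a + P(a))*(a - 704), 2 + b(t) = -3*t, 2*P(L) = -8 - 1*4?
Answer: 288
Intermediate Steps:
P(L) = -6 (P(L) = (-8 - 1*4)/2 = (-8 - 4)/2 = (1/2)*(-12) = -6)
b(t) = -2 - 3*t
W(a) = (-704 + a)*(-6 + a) (W(a) = (a - 6)*(a - 704) = (-6 + a)*(-704 + a) = (-704 + a)*(-6 + a))
W(b(2)) - 9680 = (4224 + (-2 - 3*2)**2 - 710*(-2 - 3*2)) - 9680 = (4224 + (-2 - 6)**2 - 710*(-2 - 6)) - 9680 = (4224 + (-8)**2 - 710*(-8)) - 9680 = (4224 + 64 + 5680) - 9680 = 9968 - 9680 = 288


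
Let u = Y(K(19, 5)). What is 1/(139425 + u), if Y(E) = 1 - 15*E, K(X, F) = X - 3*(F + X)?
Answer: 1/140221 ≈ 7.1316e-6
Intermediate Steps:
K(X, F) = -3*F - 2*X (K(X, F) = X + (-3*F - 3*X) = -3*F - 2*X)
u = 796 (u = 1 - 15*(-3*5 - 2*19) = 1 - 15*(-15 - 38) = 1 - 15*(-53) = 1 + 795 = 796)
1/(139425 + u) = 1/(139425 + 796) = 1/140221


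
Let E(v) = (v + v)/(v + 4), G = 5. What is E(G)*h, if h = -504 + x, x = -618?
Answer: -3740/3 ≈ -1246.7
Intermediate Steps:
E(v) = 2*v/(4 + v) (E(v) = (2*v)/(4 + v) = 2*v/(4 + v))
h = -1122 (h = -504 - 618 = -1122)
E(G)*h = (2*5/(4 + 5))*(-1122) = (2*5/9)*(-1122) = (2*5*(⅑))*(-1122) = (10/9)*(-1122) = -3740/3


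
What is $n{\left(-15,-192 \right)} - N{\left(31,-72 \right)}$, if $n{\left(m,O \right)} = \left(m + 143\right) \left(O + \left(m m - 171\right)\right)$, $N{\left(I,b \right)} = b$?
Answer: $-17592$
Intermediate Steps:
$n{\left(m,O \right)} = \left(143 + m\right) \left(-171 + O + m^{2}\right)$ ($n{\left(m,O \right)} = \left(143 + m\right) \left(O + \left(m^{2} - 171\right)\right) = \left(143 + m\right) \left(O + \left(-171 + m^{2}\right)\right) = \left(143 + m\right) \left(-171 + O + m^{2}\right)$)
$n{\left(-15,-192 \right)} - N{\left(31,-72 \right)} = \left(-24453 + \left(-15\right)^{3} - -2565 + 143 \left(-192\right) + 143 \left(-15\right)^{2} - -2880\right) - -72 = \left(-24453 - 3375 + 2565 - 27456 + 143 \cdot 225 + 2880\right) + 72 = \left(-24453 - 3375 + 2565 - 27456 + 32175 + 2880\right) + 72 = -17664 + 72 = -17592$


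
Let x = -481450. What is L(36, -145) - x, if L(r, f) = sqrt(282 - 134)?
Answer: 481450 + 2*sqrt(37) ≈ 4.8146e+5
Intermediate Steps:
L(r, f) = 2*sqrt(37) (L(r, f) = sqrt(148) = 2*sqrt(37))
L(36, -145) - x = 2*sqrt(37) - 1*(-481450) = 2*sqrt(37) + 481450 = 481450 + 2*sqrt(37)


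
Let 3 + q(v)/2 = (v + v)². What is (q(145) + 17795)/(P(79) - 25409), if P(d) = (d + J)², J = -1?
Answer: -185989/19325 ≈ -9.6243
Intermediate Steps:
q(v) = -6 + 8*v² (q(v) = -6 + 2*(v + v)² = -6 + 2*(2*v)² = -6 + 2*(4*v²) = -6 + 8*v²)
P(d) = (-1 + d)² (P(d) = (d - 1)² = (-1 + d)²)
(q(145) + 17795)/(P(79) - 25409) = ((-6 + 8*145²) + 17795)/((-1 + 79)² - 25409) = ((-6 + 8*21025) + 17795)/(78² - 25409) = ((-6 + 168200) + 17795)/(6084 - 25409) = (168194 + 17795)/(-19325) = 185989*(-1/19325) = -185989/19325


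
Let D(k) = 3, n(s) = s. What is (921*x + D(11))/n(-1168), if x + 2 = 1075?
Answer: -247059/292 ≈ -846.09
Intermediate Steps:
x = 1073 (x = -2 + 1075 = 1073)
(921*x + D(11))/n(-1168) = (921*1073 + 3)/(-1168) = (988233 + 3)*(-1/1168) = 988236*(-1/1168) = -247059/292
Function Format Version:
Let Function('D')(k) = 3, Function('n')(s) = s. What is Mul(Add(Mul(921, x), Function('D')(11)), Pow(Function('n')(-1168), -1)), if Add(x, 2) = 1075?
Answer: Rational(-247059, 292) ≈ -846.09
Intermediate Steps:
x = 1073 (x = Add(-2, 1075) = 1073)
Mul(Add(Mul(921, x), Function('D')(11)), Pow(Function('n')(-1168), -1)) = Mul(Add(Mul(921, 1073), 3), Pow(-1168, -1)) = Mul(Add(988233, 3), Rational(-1, 1168)) = Mul(988236, Rational(-1, 1168)) = Rational(-247059, 292)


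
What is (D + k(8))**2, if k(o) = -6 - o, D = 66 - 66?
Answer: 196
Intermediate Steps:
D = 0
(D + k(8))**2 = (0 + (-6 - 1*8))**2 = (0 + (-6 - 8))**2 = (0 - 14)**2 = (-14)**2 = 196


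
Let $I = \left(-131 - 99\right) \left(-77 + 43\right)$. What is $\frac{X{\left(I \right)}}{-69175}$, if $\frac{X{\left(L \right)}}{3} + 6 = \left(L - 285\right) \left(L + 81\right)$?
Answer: $- \frac{178602087}{69175} \approx -2581.9$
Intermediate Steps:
$I = 7820$ ($I = \left(-230\right) \left(-34\right) = 7820$)
$X{\left(L \right)} = -18 + 3 \left(-285 + L\right) \left(81 + L\right)$ ($X{\left(L \right)} = -18 + 3 \left(L - 285\right) \left(L + 81\right) = -18 + 3 \left(-285 + L\right) \left(81 + L\right)$)
$\frac{X{\left(I \right)}}{-69175} = \frac{-69273 - 4785840 + 3 \cdot 7820^{2}}{-69175} = \left(-69273 - 4785840 + 3 \cdot 61152400\right) \left(- \frac{1}{69175}\right) = \left(-69273 - 4785840 + 183457200\right) \left(- \frac{1}{69175}\right) = 178602087 \left(- \frac{1}{69175}\right) = - \frac{178602087}{69175}$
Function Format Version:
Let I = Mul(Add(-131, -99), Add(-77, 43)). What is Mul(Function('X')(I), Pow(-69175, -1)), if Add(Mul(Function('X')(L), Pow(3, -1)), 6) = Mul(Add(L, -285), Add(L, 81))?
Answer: Rational(-178602087, 69175) ≈ -2581.9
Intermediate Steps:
I = 7820 (I = Mul(-230, -34) = 7820)
Function('X')(L) = Add(-18, Mul(3, Add(-285, L), Add(81, L))) (Function('X')(L) = Add(-18, Mul(3, Mul(Add(L, -285), Add(L, 81)))) = Add(-18, Mul(3, Mul(Add(-285, L), Add(81, L)))) = Add(-18, Mul(3, Add(-285, L), Add(81, L))))
Mul(Function('X')(I), Pow(-69175, -1)) = Mul(Add(-69273, Mul(-612, 7820), Mul(3, Pow(7820, 2))), Pow(-69175, -1)) = Mul(Add(-69273, -4785840, Mul(3, 61152400)), Rational(-1, 69175)) = Mul(Add(-69273, -4785840, 183457200), Rational(-1, 69175)) = Mul(178602087, Rational(-1, 69175)) = Rational(-178602087, 69175)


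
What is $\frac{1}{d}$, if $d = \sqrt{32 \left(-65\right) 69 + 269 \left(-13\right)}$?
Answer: $- \frac{i \sqrt{147017}}{147017} \approx - 0.0026081 i$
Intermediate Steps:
$d = i \sqrt{147017}$ ($d = \sqrt{\left(-2080\right) 69 - 3497} = \sqrt{-143520 - 3497} = \sqrt{-147017} = i \sqrt{147017} \approx 383.43 i$)
$\frac{1}{d} = \frac{1}{i \sqrt{147017}} = - \frac{i \sqrt{147017}}{147017}$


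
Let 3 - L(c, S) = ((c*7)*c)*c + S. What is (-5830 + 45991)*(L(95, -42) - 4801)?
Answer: -241222267341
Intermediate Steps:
L(c, S) = 3 - S - 7*c³ (L(c, S) = 3 - (((c*7)*c)*c + S) = 3 - (((7*c)*c)*c + S) = 3 - ((7*c²)*c + S) = 3 - (7*c³ + S) = 3 - (S + 7*c³) = 3 + (-S - 7*c³) = 3 - S - 7*c³)
(-5830 + 45991)*(L(95, -42) - 4801) = (-5830 + 45991)*((3 - 1*(-42) - 7*95³) - 4801) = 40161*((3 + 42 - 7*857375) - 4801) = 40161*((3 + 42 - 6001625) - 4801) = 40161*(-6001580 - 4801) = 40161*(-6006381) = -241222267341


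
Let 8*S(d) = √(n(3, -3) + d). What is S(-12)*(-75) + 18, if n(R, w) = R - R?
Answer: 18 - 75*I*√3/4 ≈ 18.0 - 32.476*I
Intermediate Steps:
n(R, w) = 0
S(d) = √d/8 (S(d) = √(0 + d)/8 = √d/8)
S(-12)*(-75) + 18 = (√(-12)/8)*(-75) + 18 = ((2*I*√3)/8)*(-75) + 18 = (I*√3/4)*(-75) + 18 = -75*I*√3/4 + 18 = 18 - 75*I*√3/4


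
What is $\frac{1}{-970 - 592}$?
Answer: $- \frac{1}{1562} \approx -0.00064021$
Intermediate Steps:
$\frac{1}{-970 - 592} = \frac{1}{-1562} = - \frac{1}{1562}$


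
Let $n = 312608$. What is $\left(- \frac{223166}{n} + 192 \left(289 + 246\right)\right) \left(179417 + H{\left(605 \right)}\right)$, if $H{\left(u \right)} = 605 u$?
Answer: $\frac{4378654369633137}{78152} \approx 5.6027 \cdot 10^{10}$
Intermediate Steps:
$\left(- \frac{223166}{n} + 192 \left(289 + 246\right)\right) \left(179417 + H{\left(605 \right)}\right) = \left(- \frac{223166}{312608} + 192 \left(289 + 246\right)\right) \left(179417 + 605 \cdot 605\right) = \left(\left(-223166\right) \frac{1}{312608} + 192 \cdot 535\right) \left(179417 + 366025\right) = \left(- \frac{111583}{156304} + 102720\right) 545442 = \frac{16055435297}{156304} \cdot 545442 = \frac{4378654369633137}{78152}$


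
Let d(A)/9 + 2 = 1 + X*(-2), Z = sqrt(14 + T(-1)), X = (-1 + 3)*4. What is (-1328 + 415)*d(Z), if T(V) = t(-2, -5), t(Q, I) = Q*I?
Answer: 139689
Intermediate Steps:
t(Q, I) = I*Q
T(V) = 10 (T(V) = -5*(-2) = 10)
X = 8 (X = 2*4 = 8)
Z = 2*sqrt(6) (Z = sqrt(14 + 10) = sqrt(24) = 2*sqrt(6) ≈ 4.8990)
d(A) = -153 (d(A) = -18 + 9*(1 + 8*(-2)) = -18 + 9*(1 - 16) = -18 + 9*(-15) = -18 - 135 = -153)
(-1328 + 415)*d(Z) = (-1328 + 415)*(-153) = -913*(-153) = 139689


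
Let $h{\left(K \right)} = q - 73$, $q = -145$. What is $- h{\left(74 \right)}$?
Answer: $218$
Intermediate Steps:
$h{\left(K \right)} = -218$ ($h{\left(K \right)} = -145 - 73 = -218$)
$- h{\left(74 \right)} = \left(-1\right) \left(-218\right) = 218$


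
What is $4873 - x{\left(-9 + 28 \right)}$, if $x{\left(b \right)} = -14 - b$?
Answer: $4906$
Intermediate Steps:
$4873 - x{\left(-9 + 28 \right)} = 4873 - \left(-14 - \left(-9 + 28\right)\right) = 4873 - \left(-14 - 19\right) = 4873 - -33 = 4873 + 33 = 4906$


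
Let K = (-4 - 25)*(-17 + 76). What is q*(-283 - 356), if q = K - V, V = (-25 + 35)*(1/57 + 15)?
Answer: 22596531/19 ≈ 1.1893e+6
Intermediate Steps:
V = 8560/57 (V = 10*(1*(1/57) + 15) = 10*(1/57 + 15) = 10*(856/57) = 8560/57 ≈ 150.18)
K = -1711 (K = -29*59 = -1711)
q = -106087/57 (q = -1711 - 1*8560/57 = -1711 - 8560/57 = -106087/57 ≈ -1861.2)
q*(-283 - 356) = -106087*(-283 - 356)/57 = -106087/57*(-639) = 22596531/19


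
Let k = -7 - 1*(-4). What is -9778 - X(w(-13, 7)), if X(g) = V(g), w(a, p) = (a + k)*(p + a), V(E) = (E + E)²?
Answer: -46642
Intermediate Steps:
k = -3 (k = -7 + 4 = -3)
V(E) = 4*E² (V(E) = (2*E)² = 4*E²)
w(a, p) = (-3 + a)*(a + p) (w(a, p) = (a - 3)*(p + a) = (-3 + a)*(a + p))
X(g) = 4*g²
-9778 - X(w(-13, 7)) = -9778 - 4*((-13)² - 3*(-13) - 3*7 - 13*7)² = -9778 - 4*(169 + 39 - 21 - 91)² = -9778 - 4*96² = -9778 - 4*9216 = -9778 - 1*36864 = -9778 - 36864 = -46642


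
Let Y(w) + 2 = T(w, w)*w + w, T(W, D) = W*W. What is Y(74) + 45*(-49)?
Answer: 403091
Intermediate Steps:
T(W, D) = W²
Y(w) = -2 + w + w³ (Y(w) = -2 + (w²*w + w) = -2 + (w³ + w) = -2 + (w + w³) = -2 + w + w³)
Y(74) + 45*(-49) = (-2 + 74 + 74³) + 45*(-49) = (-2 + 74 + 405224) - 2205 = 405296 - 2205 = 403091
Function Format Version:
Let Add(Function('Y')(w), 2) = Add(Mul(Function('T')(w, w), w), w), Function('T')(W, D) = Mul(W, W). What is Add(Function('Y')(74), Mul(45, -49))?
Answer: 403091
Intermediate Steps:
Function('T')(W, D) = Pow(W, 2)
Function('Y')(w) = Add(-2, w, Pow(w, 3)) (Function('Y')(w) = Add(-2, Add(Mul(Pow(w, 2), w), w)) = Add(-2, Add(Pow(w, 3), w)) = Add(-2, Add(w, Pow(w, 3))) = Add(-2, w, Pow(w, 3)))
Add(Function('Y')(74), Mul(45, -49)) = Add(Add(-2, 74, Pow(74, 3)), Mul(45, -49)) = Add(Add(-2, 74, 405224), -2205) = Add(405296, -2205) = 403091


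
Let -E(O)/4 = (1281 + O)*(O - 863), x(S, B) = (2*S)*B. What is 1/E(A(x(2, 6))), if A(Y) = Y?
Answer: 1/4379580 ≈ 2.2833e-7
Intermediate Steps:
x(S, B) = 2*B*S
E(O) = -4*(-863 + O)*(1281 + O) (E(O) = -4*(1281 + O)*(O - 863) = -4*(1281 + O)*(-863 + O) = -4*(-863 + O)*(1281 + O))
1/E(A(x(2, 6))) = 1/(4422012 - 3344*6*2 - 4*(2*6*2)²) = 1/(4422012 - 1672*24 - 4*24²) = 1/(4422012 - 40128 - 4*576) = 1/(4422012 - 40128 - 2304) = 1/4379580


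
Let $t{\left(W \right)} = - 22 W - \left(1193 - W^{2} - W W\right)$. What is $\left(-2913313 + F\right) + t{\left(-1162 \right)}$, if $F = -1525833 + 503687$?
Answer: $-1210600$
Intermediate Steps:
$F = -1022146$
$t{\left(W \right)} = -1193 - 22 W + 2 W^{2}$ ($t{\left(W \right)} = - 22 W + \left(\left(W^{2} + W^{2}\right) - 1193\right) = - 22 W + \left(2 W^{2} - 1193\right) = - 22 W + \left(-1193 + 2 W^{2}\right) = -1193 - 22 W + 2 W^{2}$)
$\left(-2913313 + F\right) + t{\left(-1162 \right)} = \left(-2913313 - 1022146\right) - \left(-24371 - 2700488\right) = -3935459 + \left(-1193 + 25564 + 2 \cdot 1350244\right) = -3935459 + \left(-1193 + 25564 + 2700488\right) = -3935459 + 2724859 = -1210600$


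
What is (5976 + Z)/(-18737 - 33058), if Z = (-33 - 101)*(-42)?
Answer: -3868/17265 ≈ -0.22404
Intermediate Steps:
Z = 5628 (Z = -134*(-42) = 5628)
(5976 + Z)/(-18737 - 33058) = (5976 + 5628)/(-18737 - 33058) = 11604/(-51795) = 11604*(-1/51795) = -3868/17265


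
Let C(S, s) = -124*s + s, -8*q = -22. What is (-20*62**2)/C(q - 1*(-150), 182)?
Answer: 38440/11193 ≈ 3.4343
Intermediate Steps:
q = 11/4 (q = -1/8*(-22) = 11/4 ≈ 2.7500)
C(S, s) = -123*s
(-20*62**2)/C(q - 1*(-150), 182) = (-20*62**2)/((-123*182)) = -20*3844/(-22386) = -76880*(-1/22386) = 38440/11193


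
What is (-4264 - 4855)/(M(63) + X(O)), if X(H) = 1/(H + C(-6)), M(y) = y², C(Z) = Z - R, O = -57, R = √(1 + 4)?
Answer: -143469710307/62444237311 + 9119*√5/62444237311 ≈ -2.2976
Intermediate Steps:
R = √5 ≈ 2.2361
C(Z) = Z - √5
X(H) = 1/(-6 + H - √5) (X(H) = 1/(H + (-6 - √5)) = 1/(-6 + H - √5))
(-4264 - 4855)/(M(63) + X(O)) = (-4264 - 4855)/(63² + 1/(-6 - 57 - √5)) = -9119/(3969 + 1/(-63 - √5))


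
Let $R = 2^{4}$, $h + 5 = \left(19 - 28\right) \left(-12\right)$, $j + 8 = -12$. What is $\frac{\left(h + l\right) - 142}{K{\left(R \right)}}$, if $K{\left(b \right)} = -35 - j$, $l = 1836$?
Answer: $- \frac{599}{5} \approx -119.8$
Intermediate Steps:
$j = -20$ ($j = -8 - 12 = -20$)
$h = 103$ ($h = -5 + \left(19 - 28\right) \left(-12\right) = -5 - -108 = -5 + 108 = 103$)
$R = 16$
$K{\left(b \right)} = -15$ ($K{\left(b \right)} = -35 - -20 = -35 + 20 = -15$)
$\frac{\left(h + l\right) - 142}{K{\left(R \right)}} = \frac{\left(103 + 1836\right) - 142}{-15} = \left(1939 - 142\right) \left(- \frac{1}{15}\right) = 1797 \left(- \frac{1}{15}\right) = - \frac{599}{5}$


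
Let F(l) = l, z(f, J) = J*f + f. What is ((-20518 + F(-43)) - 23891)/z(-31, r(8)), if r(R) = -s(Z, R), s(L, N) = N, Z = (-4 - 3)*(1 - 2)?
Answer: -44452/217 ≈ -204.85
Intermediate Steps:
Z = 7 (Z = -7*(-1) = 7)
r(R) = -R
z(f, J) = f + J*f
((-20518 + F(-43)) - 23891)/z(-31, r(8)) = ((-20518 - 43) - 23891)/((-31*(1 - 1*8))) = (-20561 - 23891)/((-31*(1 - 8))) = -44452/((-31*(-7))) = -44452/217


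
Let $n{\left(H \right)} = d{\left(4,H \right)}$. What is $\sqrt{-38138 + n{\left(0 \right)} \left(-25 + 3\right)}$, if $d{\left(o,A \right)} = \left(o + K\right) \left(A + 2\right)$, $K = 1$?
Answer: $3 i \sqrt{4262} \approx 195.85 i$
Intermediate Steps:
$d{\left(o,A \right)} = \left(1 + o\right) \left(2 + A\right)$ ($d{\left(o,A \right)} = \left(o + 1\right) \left(A + 2\right) = \left(1 + o\right) \left(2 + A\right)$)
$n{\left(H \right)} = 10 + 5 H$ ($n{\left(H \right)} = 2 + H + 2 \cdot 4 + H 4 = 2 + H + 8 + 4 H = 10 + 5 H$)
$\sqrt{-38138 + n{\left(0 \right)} \left(-25 + 3\right)} = \sqrt{-38138 + \left(10 + 5 \cdot 0\right) \left(-25 + 3\right)} = \sqrt{-38138 + \left(10 + 0\right) \left(-22\right)} = \sqrt{-38138 + 10 \left(-22\right)} = \sqrt{-38138 - 220} = \sqrt{-38358} = 3 i \sqrt{4262}$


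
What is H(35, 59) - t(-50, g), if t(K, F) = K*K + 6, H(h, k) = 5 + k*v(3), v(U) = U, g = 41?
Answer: -2324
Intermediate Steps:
H(h, k) = 5 + 3*k (H(h, k) = 5 + k*3 = 5 + 3*k)
t(K, F) = 6 + K**2 (t(K, F) = K**2 + 6 = 6 + K**2)
H(35, 59) - t(-50, g) = (5 + 3*59) - (6 + (-50)**2) = (5 + 177) - (6 + 2500) = 182 - 1*2506 = 182 - 2506 = -2324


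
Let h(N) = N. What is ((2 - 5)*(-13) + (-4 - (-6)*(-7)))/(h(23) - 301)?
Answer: 7/278 ≈ 0.025180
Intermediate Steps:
((2 - 5)*(-13) + (-4 - (-6)*(-7)))/(h(23) - 301) = ((2 - 5)*(-13) + (-4 - (-6)*(-7)))/(23 - 301) = (-3*(-13) + (-4 - 6*7))/(-278) = (39 + (-4 - 42))*(-1/278) = (39 - 46)*(-1/278) = -7*(-1/278) = 7/278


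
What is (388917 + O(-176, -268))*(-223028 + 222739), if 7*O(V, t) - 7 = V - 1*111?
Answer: -112385453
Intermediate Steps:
O(V, t) = -104/7 + V/7 (O(V, t) = 1 + (V - 1*111)/7 = 1 + (V - 111)/7 = 1 + (-111 + V)/7 = 1 + (-111/7 + V/7) = -104/7 + V/7)
(388917 + O(-176, -268))*(-223028 + 222739) = (388917 + (-104/7 + (⅐)*(-176)))*(-223028 + 222739) = (388917 + (-104/7 - 176/7))*(-289) = (388917 - 40)*(-289) = 388877*(-289) = -112385453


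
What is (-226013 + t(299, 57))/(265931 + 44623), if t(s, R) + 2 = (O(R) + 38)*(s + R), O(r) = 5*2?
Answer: -208927/310554 ≈ -0.67276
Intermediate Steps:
O(r) = 10
t(s, R) = -2 + 48*R + 48*s (t(s, R) = -2 + (10 + 38)*(s + R) = -2 + 48*(R + s) = -2 + (48*R + 48*s) = -2 + 48*R + 48*s)
(-226013 + t(299, 57))/(265931 + 44623) = (-226013 + (-2 + 48*57 + 48*299))/(265931 + 44623) = (-226013 + (-2 + 2736 + 14352))/310554 = (-226013 + 17086)*(1/310554) = -208927*1/310554 = -208927/310554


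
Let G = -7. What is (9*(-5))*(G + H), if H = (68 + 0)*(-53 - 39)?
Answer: 281835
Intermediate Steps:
H = -6256 (H = 68*(-92) = -6256)
(9*(-5))*(G + H) = (9*(-5))*(-7 - 6256) = -45*(-6263) = 281835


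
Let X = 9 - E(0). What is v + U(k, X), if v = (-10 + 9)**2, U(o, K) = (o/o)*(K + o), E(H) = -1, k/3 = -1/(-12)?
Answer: 45/4 ≈ 11.250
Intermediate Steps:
k = 1/4 (k = 3*(-1/(-12)) = 3*(-1*(-1/12)) = 3*(1/12) = 1/4 ≈ 0.25000)
X = 10 (X = 9 - 1*(-1) = 9 + 1 = 10)
U(o, K) = K + o (U(o, K) = 1*(K + o) = K + o)
v = 1 (v = (-1)**2 = 1)
v + U(k, X) = 1 + (10 + 1/4) = 1 + 41/4 = 45/4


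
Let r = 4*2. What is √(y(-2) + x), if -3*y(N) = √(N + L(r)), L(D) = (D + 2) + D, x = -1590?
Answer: I*√14322/3 ≈ 39.892*I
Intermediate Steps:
r = 8
L(D) = 2 + 2*D (L(D) = (2 + D) + D = 2 + 2*D)
y(N) = -√(18 + N)/3 (y(N) = -√(N + (2 + 2*8))/3 = -√(N + (2 + 16))/3 = -√(N + 18)/3 = -√(18 + N)/3)
√(y(-2) + x) = √(-√(18 - 2)/3 - 1590) = √(-√16/3 - 1590) = √(-⅓*4 - 1590) = √(-4/3 - 1590) = √(-4774/3) = I*√14322/3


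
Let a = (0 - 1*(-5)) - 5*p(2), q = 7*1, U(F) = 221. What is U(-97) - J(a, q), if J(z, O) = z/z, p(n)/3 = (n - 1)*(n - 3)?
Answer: 220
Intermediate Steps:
p(n) = 3*(-1 + n)*(-3 + n) (p(n) = 3*((n - 1)*(n - 3)) = 3*((-1 + n)*(-3 + n)) = 3*(-1 + n)*(-3 + n))
q = 7
a = 20 (a = (0 - 1*(-5)) - 5*(9 - 12*2 + 3*2²) = (0 + 5) - 5*(9 - 24 + 3*4) = 5 - 5*(9 - 24 + 12) = 5 - 5*(-3) = 5 + 15 = 20)
J(z, O) = 1
U(-97) - J(a, q) = 221 - 1*1 = 221 - 1 = 220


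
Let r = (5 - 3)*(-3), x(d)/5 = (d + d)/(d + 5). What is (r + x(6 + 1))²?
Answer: 1/36 ≈ 0.027778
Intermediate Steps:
x(d) = 10*d/(5 + d) (x(d) = 5*((d + d)/(d + 5)) = 5*((2*d)/(5 + d)) = 5*(2*d/(5 + d)) = 10*d/(5 + d))
r = -6 (r = 2*(-3) = -6)
(r + x(6 + 1))² = (-6 + 10*(6 + 1)/(5 + (6 + 1)))² = (-6 + 10*7/(5 + 7))² = (-6 + 10*7/12)² = (-6 + 10*7*(1/12))² = (-6 + 35/6)² = (-⅙)² = 1/36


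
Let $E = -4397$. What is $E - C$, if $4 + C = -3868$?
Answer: $-525$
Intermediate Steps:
$C = -3872$ ($C = -4 - 3868 = -3872$)
$E - C = -4397 - -3872 = -4397 + 3872 = -525$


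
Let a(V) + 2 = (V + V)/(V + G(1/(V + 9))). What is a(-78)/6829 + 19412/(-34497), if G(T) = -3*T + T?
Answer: -178299282563/316855117485 ≈ -0.56272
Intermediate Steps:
G(T) = -2*T
a(V) = -2 + 2*V/(V - 2/(9 + V)) (a(V) = -2 + (V + V)/(V - 2/(V + 9)) = -2 + (2*V)/(V - 2/(9 + V)) = -2 + 2*V/(V - 2/(9 + V)))
a(-78)/6829 + 19412/(-34497) = (4/(-2 - 78*(9 - 78)))/6829 + 19412/(-34497) = (4/(-2 - 78*(-69)))*(1/6829) + 19412*(-1/34497) = (4/(-2 + 5382))*(1/6829) - 19412/34497 = (4/5380)*(1/6829) - 19412/34497 = (4*(1/5380))*(1/6829) - 19412/34497 = (1/1345)*(1/6829) - 19412/34497 = 1/9185005 - 19412/34497 = -178299282563/316855117485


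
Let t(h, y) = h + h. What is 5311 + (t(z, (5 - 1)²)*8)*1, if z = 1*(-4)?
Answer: 5247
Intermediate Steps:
z = -4
t(h, y) = 2*h
5311 + (t(z, (5 - 1)²)*8)*1 = 5311 + ((2*(-4))*8)*1 = 5311 - 8*8*1 = 5311 - 64*1 = 5311 - 64 = 5247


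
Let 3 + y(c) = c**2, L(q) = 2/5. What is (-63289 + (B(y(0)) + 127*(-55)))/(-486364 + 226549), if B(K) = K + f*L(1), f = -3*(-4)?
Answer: 351361/1299075 ≈ 0.27047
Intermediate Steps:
L(q) = 2/5 (L(q) = 2*(1/5) = 2/5)
y(c) = -3 + c**2
f = 12
B(K) = 24/5 + K (B(K) = K + 12*(2/5) = K + 24/5 = 24/5 + K)
(-63289 + (B(y(0)) + 127*(-55)))/(-486364 + 226549) = (-63289 + ((24/5 + (-3 + 0**2)) + 127*(-55)))/(-486364 + 226549) = (-63289 + ((24/5 + (-3 + 0)) - 6985))/(-259815) = (-63289 + ((24/5 - 3) - 6985))*(-1/259815) = (-63289 + (9/5 - 6985))*(-1/259815) = (-63289 - 34916/5)*(-1/259815) = -351361/5*(-1/259815) = 351361/1299075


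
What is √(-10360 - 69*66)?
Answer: I*√14914 ≈ 122.12*I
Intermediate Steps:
√(-10360 - 69*66) = √(-10360 - 4554) = √(-14914) = I*√14914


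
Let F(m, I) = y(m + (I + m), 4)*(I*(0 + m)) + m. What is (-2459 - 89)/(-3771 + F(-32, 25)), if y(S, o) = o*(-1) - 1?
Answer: -2548/197 ≈ -12.934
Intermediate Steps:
y(S, o) = -1 - o (y(S, o) = -o - 1 = -1 - o)
F(m, I) = m - 5*I*m (F(m, I) = (-1 - 1*4)*(I*(0 + m)) + m = (-1 - 4)*(I*m) + m = -5*I*m + m = m - 5*I*m)
(-2459 - 89)/(-3771 + F(-32, 25)) = (-2459 - 89)/(-3771 - 32*(1 - 5*25)) = -2548/(-3771 - 32*(1 - 125)) = -2548/(-3771 - 32*(-124)) = -2548/(-3771 + 3968) = -2548/197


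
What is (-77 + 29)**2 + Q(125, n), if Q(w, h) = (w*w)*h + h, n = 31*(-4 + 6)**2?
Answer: 1939928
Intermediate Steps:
n = 124 (n = 31*2**2 = 31*4 = 124)
Q(w, h) = h + h*w**2 (Q(w, h) = w**2*h + h = h*w**2 + h = h + h*w**2)
(-77 + 29)**2 + Q(125, n) = (-77 + 29)**2 + 124*(1 + 125**2) = (-48)**2 + 124*(1 + 15625) = 2304 + 124*15626 = 2304 + 1937624 = 1939928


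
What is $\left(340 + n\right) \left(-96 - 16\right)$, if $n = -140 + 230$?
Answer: $-48160$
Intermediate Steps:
$n = 90$
$\left(340 + n\right) \left(-96 - 16\right) = \left(340 + 90\right) \left(-96 - 16\right) = 430 \left(-112\right) = -48160$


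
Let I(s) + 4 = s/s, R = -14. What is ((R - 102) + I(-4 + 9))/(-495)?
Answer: 119/495 ≈ 0.24040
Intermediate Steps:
I(s) = -3 (I(s) = -4 + s/s = -4 + 1 = -3)
((R - 102) + I(-4 + 9))/(-495) = ((-14 - 102) - 3)/(-495) = (-116 - 3)*(-1/495) = -119*(-1/495) = 119/495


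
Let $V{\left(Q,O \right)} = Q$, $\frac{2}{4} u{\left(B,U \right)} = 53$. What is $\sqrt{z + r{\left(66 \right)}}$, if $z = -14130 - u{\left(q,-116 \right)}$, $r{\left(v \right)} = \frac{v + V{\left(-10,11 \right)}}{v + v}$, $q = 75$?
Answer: $\frac{i \sqrt{15502542}}{33} \approx 119.31 i$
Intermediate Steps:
$u{\left(B,U \right)} = 106$ ($u{\left(B,U \right)} = 2 \cdot 53 = 106$)
$r{\left(v \right)} = \frac{-10 + v}{2 v}$ ($r{\left(v \right)} = \frac{v - 10}{v + v} = \frac{-10 + v}{2 v}$)
$z = -14236$ ($z = -14130 - 106 = -14236$)
$\sqrt{z + r{\left(66 \right)}} = \sqrt{-14236 + \frac{-10 + 66}{2 \cdot 66}} = \sqrt{-14236 + \frac{1}{2} \cdot \frac{1}{66} \cdot 56} = \sqrt{-14236 + \frac{14}{33}} = \sqrt{- \frac{469774}{33}} = \frac{i \sqrt{15502542}}{33}$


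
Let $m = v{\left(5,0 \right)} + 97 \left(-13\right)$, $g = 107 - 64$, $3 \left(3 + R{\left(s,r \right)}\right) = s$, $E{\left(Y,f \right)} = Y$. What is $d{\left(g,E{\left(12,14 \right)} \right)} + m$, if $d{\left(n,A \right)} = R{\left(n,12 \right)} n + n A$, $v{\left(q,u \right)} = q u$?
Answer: $- \frac{773}{3} \approx -257.67$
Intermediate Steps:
$R{\left(s,r \right)} = -3 + \frac{s}{3}$
$g = 43$ ($g = 107 - 64 = 43$)
$d{\left(n,A \right)} = A n + n \left(-3 + \frac{n}{3}\right)$ ($d{\left(n,A \right)} = \left(-3 + \frac{n}{3}\right) n + n A = n \left(-3 + \frac{n}{3}\right) + A n = A n + n \left(-3 + \frac{n}{3}\right)$)
$m = -1261$ ($m = 5 \cdot 0 + 97 \left(-13\right) = 0 - 1261 = -1261$)
$d{\left(g,E{\left(12,14 \right)} \right)} + m = \frac{1}{3} \cdot 43 \left(-9 + 43 + 3 \cdot 12\right) - 1261 = \frac{1}{3} \cdot 43 \left(-9 + 43 + 36\right) - 1261 = \frac{1}{3} \cdot 43 \cdot 70 - 1261 = \frac{3010}{3} - 1261 = - \frac{773}{3}$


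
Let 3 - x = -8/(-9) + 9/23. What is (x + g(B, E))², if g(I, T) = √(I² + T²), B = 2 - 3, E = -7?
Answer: 2269186/42849 + 3560*√2/207 ≈ 77.279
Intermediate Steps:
x = 356/207 (x = 3 - (-8/(-9) + 9/23) = 3 - (-8*(-⅑) + 9*(1/23)) = 3 - (8/9 + 9/23) = 3 - 1*265/207 = 3 - 265/207 = 356/207 ≈ 1.7198)
B = -1
(x + g(B, E))² = (356/207 + √((-1)² + (-7)²))² = (356/207 + √(1 + 49))² = (356/207 + √50)² = (356/207 + 5*√2)²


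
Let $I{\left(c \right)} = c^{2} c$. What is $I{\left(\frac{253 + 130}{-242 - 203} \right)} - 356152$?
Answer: $- \frac{31384571092887}{88121125} \approx -3.5615 \cdot 10^{5}$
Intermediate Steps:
$I{\left(c \right)} = c^{3}$
$I{\left(\frac{253 + 130}{-242 - 203} \right)} - 356152 = \left(\frac{253 + 130}{-242 - 203}\right)^{3} - 356152 = \left(\frac{383}{-445}\right)^{3} - 356152 = \left(383 \left(- \frac{1}{445}\right)\right)^{3} - 356152 = \left(- \frac{383}{445}\right)^{3} - 356152 = - \frac{56181887}{88121125} - 356152 = - \frac{31384571092887}{88121125}$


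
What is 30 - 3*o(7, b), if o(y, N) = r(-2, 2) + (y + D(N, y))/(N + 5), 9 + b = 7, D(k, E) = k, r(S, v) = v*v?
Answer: 13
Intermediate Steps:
r(S, v) = v**2
b = -2 (b = -9 + 7 = -2)
o(y, N) = 4 + (N + y)/(5 + N) (o(y, N) = 2**2 + (y + N)/(N + 5) = 4 + (N + y)/(5 + N))
30 - 3*o(7, b) = 30 - 3*(20 + 7 + 5*(-2))/(5 - 2) = 30 - 3*(20 + 7 - 10)/3 = 30 - 17 = 13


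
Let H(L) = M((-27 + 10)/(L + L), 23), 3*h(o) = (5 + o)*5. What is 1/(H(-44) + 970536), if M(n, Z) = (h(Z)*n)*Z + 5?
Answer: 66/64069391 ≈ 1.0301e-6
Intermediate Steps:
h(o) = 25/3 + 5*o/3 (h(o) = ((5 + o)*5)/3 = (25 + 5*o)/3 = 25/3 + 5*o/3)
M(n, Z) = 5 + Z*n*(25/3 + 5*Z/3) (M(n, Z) = ((25/3 + 5*Z/3)*n)*Z + 5 = (n*(25/3 + 5*Z/3))*Z + 5 = Z*n*(25/3 + 5*Z/3) + 5 = 5 + Z*n*(25/3 + 5*Z/3))
H(L) = 5 - 27370/(3*L) (H(L) = 5 + (5/3)*23*((-27 + 10)/(L + L))*(5 + 23) = 5 + (5/3)*23*(-17*1/(2*L))*28 = 5 + (5/3)*23*(-17/(2*L))*28 = 5 - 27370/(3*L))
1/(H(-44) + 970536) = 1/((5 - 27370/3/(-44)) + 970536) = 1/((5 - 27370/3*(-1/44)) + 970536) = 1/((5 + 13685/66) + 970536) = 1/(14015/66 + 970536) = 1/(64069391/66) = 66/64069391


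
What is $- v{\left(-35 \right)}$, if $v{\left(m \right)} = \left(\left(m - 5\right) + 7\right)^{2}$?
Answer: $-1089$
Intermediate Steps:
$v{\left(m \right)} = \left(2 + m\right)^{2}$ ($v{\left(m \right)} = \left(\left(-5 + m\right) + 7\right)^{2} = \left(2 + m\right)^{2}$)
$- v{\left(-35 \right)} = - \left(2 - 35\right)^{2} = - \left(-33\right)^{2} = \left(-1\right) 1089 = -1089$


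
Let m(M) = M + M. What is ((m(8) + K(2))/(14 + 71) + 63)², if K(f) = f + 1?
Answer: 28879876/7225 ≈ 3997.2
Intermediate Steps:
m(M) = 2*M
K(f) = 1 + f
((m(8) + K(2))/(14 + 71) + 63)² = ((2*8 + (1 + 2))/(14 + 71) + 63)² = ((16 + 3)/85 + 63)² = (19*(1/85) + 63)² = (19/85 + 63)² = (5374/85)² = 28879876/7225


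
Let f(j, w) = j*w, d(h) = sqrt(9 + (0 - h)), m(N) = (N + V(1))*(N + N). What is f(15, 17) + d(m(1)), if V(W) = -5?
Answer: 255 + sqrt(17) ≈ 259.12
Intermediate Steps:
m(N) = 2*N*(-5 + N) (m(N) = (N - 5)*(N + N) = (-5 + N)*(2*N) = 2*N*(-5 + N))
d(h) = sqrt(9 - h)
f(15, 17) + d(m(1)) = 15*17 + sqrt(9 - 2*(-5 + 1)) = 255 + sqrt(9 - 2*(-4)) = 255 + sqrt(9 - 1*(-8)) = 255 + sqrt(9 + 8) = 255 + sqrt(17)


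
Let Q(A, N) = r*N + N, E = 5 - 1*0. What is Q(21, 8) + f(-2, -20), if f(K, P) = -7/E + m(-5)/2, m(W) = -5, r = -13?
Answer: -999/10 ≈ -99.900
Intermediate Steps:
E = 5 (E = 5 + 0 = 5)
Q(A, N) = -12*N (Q(A, N) = -13*N + N = -12*N)
f(K, P) = -39/10 (f(K, P) = -7/5 - 5/2 = -39/10)
Q(21, 8) + f(-2, -20) = -12*8 - 39/10 = -96 - 39/10 = -999/10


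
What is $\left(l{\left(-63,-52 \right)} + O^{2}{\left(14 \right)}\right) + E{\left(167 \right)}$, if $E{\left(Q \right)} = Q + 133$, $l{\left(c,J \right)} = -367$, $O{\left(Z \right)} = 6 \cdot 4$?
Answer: $509$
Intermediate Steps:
$O{\left(Z \right)} = 24$
$E{\left(Q \right)} = 133 + Q$
$\left(l{\left(-63,-52 \right)} + O^{2}{\left(14 \right)}\right) + E{\left(167 \right)} = \left(-367 + 24^{2}\right) + \left(133 + 167\right) = \left(-367 + 576\right) + 300 = 209 + 300 = 509$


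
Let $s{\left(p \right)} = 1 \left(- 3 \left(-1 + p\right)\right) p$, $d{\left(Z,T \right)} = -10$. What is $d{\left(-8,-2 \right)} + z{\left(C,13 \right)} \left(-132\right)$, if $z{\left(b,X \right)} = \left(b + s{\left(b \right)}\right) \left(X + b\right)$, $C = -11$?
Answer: $107438$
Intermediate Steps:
$s{\left(p \right)} = p \left(3 - 3 p\right)$ ($s{\left(p \right)} = 1 \left(3 - 3 p\right) p = \left(3 - 3 p\right) p = p \left(3 - 3 p\right)$)
$z{\left(b,X \right)} = \left(X + b\right) \left(b + 3 b \left(1 - b\right)\right)$ ($z{\left(b,X \right)} = \left(b + 3 b \left(1 - b\right)\right) \left(X + b\right) = \left(X + b\right) \left(b + 3 b \left(1 - b\right)\right)$)
$d{\left(-8,-2 \right)} + z{\left(C,13 \right)} \left(-132\right) = -10 + - 11 \left(13 - 11 - 39 \left(-1 - 11\right) + 3 \left(-11\right) \left(1 - -11\right)\right) \left(-132\right) = -10 + - 11 \left(13 - 11 - 39 \left(-12\right) + 3 \left(-11\right) \left(1 + 11\right)\right) \left(-132\right) = -10 + - 11 \left(13 - 11 + 468 + 3 \left(-11\right) 12\right) \left(-132\right) = -10 + - 11 \left(13 - 11 + 468 - 396\right) \left(-132\right) = -10 + \left(-11\right) 74 \left(-132\right) = -10 - -107448 = -10 + 107448 = 107438$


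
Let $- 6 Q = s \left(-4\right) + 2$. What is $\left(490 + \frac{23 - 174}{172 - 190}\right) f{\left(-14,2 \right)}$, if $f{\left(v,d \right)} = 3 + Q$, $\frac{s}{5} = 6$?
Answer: $\frac{305014}{27} \approx 11297.0$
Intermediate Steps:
$s = 30$ ($s = 5 \cdot 6 = 30$)
$Q = \frac{59}{3}$ ($Q = - \frac{30 \left(-4\right) + 2}{6} = - \frac{-120 + 2}{6} = \left(- \frac{1}{6}\right) \left(-118\right) = \frac{59}{3} \approx 19.667$)
$f{\left(v,d \right)} = \frac{68}{3}$ ($f{\left(v,d \right)} = 3 + \frac{59}{3} = \frac{68}{3}$)
$\left(490 + \frac{23 - 174}{172 - 190}\right) f{\left(-14,2 \right)} = \left(490 + \frac{23 - 174}{172 - 190}\right) \frac{68}{3} = \left(490 - \frac{151}{-18}\right) \frac{68}{3} = \left(490 - - \frac{151}{18}\right) \frac{68}{3} = \left(490 + \frac{151}{18}\right) \frac{68}{3} = \frac{8971}{18} \cdot \frac{68}{3} = \frac{305014}{27}$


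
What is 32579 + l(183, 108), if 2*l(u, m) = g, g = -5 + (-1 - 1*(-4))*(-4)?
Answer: 65141/2 ≈ 32571.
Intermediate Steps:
g = -17 (g = -5 + (-1 + 4)*(-4) = -5 + 3*(-4) = -5 - 12 = -17)
l(u, m) = -17/2 (l(u, m) = (1/2)*(-17) = -17/2)
32579 + l(183, 108) = 32579 - 17/2 = 65141/2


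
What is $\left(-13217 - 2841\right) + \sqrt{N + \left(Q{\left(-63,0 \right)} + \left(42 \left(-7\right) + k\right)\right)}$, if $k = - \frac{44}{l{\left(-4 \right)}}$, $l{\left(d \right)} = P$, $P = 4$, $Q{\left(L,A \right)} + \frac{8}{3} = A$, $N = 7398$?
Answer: $-16058 + \frac{\sqrt{63813}}{3} \approx -15974.0$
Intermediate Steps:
$Q{\left(L,A \right)} = - \frac{8}{3} + A$
$l{\left(d \right)} = 4$
$k = -11$ ($k = - \frac{44}{4} = \left(-44\right) \frac{1}{4} = -11$)
$\left(-13217 - 2841\right) + \sqrt{N + \left(Q{\left(-63,0 \right)} + \left(42 \left(-7\right) + k\right)\right)} = \left(-13217 - 2841\right) + \sqrt{7398 + \left(\left(- \frac{8}{3} + 0\right) + \left(42 \left(-7\right) - 11\right)\right)} = -16058 + \sqrt{7398 - \frac{923}{3}} = -16058 + \sqrt{\frac{21271}{3}} = -16058 + \frac{\sqrt{63813}}{3}$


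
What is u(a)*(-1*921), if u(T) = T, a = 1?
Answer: -921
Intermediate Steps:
u(a)*(-1*921) = 1*(-1*921) = 1*(-921) = -921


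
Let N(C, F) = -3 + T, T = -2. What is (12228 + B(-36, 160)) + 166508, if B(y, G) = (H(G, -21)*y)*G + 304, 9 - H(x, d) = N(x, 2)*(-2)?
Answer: 184800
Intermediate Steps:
N(C, F) = -5 (N(C, F) = -3 - 2 = -5)
H(x, d) = -1 (H(x, d) = 9 - (-5)*(-2) = 9 - 1*10 = 9 - 10 = -1)
B(y, G) = 304 - G*y (B(y, G) = (-y)*G + 304 = -G*y + 304 = 304 - G*y)
(12228 + B(-36, 160)) + 166508 = (12228 + (304 - 1*160*(-36))) + 166508 = (12228 + (304 + 5760)) + 166508 = (12228 + 6064) + 166508 = 18292 + 166508 = 184800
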